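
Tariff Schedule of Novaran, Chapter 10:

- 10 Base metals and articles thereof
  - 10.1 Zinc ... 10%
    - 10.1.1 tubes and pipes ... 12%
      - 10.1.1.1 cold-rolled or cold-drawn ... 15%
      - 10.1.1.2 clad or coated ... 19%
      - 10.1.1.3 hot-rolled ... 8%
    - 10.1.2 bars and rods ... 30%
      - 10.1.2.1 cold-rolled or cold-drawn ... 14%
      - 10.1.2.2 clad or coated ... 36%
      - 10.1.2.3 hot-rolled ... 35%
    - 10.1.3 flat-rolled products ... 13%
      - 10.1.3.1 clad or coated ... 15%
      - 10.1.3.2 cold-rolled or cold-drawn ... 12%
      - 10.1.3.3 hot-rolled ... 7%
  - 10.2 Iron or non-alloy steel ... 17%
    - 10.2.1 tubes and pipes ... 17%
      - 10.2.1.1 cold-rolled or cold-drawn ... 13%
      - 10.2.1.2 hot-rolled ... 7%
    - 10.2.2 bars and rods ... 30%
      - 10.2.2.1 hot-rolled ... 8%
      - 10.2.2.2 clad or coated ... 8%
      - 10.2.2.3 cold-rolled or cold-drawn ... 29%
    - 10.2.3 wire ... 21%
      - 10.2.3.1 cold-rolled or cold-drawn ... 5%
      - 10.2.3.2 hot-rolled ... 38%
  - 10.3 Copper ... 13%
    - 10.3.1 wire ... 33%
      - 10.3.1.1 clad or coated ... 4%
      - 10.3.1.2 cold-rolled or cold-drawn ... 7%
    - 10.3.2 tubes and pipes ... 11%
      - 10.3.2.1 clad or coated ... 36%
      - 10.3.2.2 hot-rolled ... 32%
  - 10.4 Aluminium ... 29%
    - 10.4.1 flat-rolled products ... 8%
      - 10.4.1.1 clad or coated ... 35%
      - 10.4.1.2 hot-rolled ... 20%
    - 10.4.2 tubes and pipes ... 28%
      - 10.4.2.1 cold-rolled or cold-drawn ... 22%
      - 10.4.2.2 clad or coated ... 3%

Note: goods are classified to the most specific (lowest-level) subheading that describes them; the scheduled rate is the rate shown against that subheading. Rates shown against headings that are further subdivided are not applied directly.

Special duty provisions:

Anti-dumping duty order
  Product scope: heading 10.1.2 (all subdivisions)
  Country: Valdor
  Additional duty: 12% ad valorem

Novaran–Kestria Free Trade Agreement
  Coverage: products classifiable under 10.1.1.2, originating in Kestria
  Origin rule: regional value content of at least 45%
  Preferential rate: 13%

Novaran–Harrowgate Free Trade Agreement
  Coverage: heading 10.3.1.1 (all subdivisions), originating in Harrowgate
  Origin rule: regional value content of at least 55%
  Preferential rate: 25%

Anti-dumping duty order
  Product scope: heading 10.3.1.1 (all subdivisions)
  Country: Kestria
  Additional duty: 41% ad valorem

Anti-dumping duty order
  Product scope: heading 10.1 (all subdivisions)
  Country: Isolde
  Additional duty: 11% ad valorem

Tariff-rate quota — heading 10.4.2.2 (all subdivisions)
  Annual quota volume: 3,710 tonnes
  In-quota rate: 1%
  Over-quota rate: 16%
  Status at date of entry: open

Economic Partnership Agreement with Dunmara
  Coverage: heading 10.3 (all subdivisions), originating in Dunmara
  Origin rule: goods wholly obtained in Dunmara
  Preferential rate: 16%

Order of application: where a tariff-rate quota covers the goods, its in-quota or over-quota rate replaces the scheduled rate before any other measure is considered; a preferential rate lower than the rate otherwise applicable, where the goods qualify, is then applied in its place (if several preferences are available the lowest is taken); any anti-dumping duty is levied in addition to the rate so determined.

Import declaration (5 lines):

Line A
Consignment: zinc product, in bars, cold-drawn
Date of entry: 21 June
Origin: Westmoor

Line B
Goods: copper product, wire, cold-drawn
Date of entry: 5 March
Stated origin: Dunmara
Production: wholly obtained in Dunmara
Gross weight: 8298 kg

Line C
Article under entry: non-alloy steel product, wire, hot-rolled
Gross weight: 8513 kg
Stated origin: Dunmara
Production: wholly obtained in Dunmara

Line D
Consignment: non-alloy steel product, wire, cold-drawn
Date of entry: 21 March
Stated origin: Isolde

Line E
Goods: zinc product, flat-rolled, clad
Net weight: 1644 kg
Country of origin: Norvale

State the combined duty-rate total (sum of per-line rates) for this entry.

79%

Line A: zinc → 10.1; in bars → 10.1.2; cold-drawn → 10.1.2.1. Scheduled 14%. No special measure applies. → 14%.
Line B: copper → 10.3; wire → 10.3.1; cold-drawn → 10.3.1.2. Scheduled 7%. Dunmara agreement on 10.3: wholly obtained → 16% available; preference 16% not lower than 7% → no reduction. → 7%.
Line C: non-alloy steel → 10.2; wire → 10.2.3; hot-rolled → 10.2.3.2. Scheduled 38%. Dunmara agreement on 10.3: 10.2.3.2 not covered. → 38%.
Line D: non-alloy steel → 10.2; wire → 10.2.3; cold-drawn → 10.2.3.1. Scheduled 5%. No special measure applies. → 5%.
Line E: zinc → 10.1; flat-rolled → 10.1.3; clad → 10.1.3.1. Scheduled 15%. No special measure applies. → 15%.
Sum: 14% + 7% + 38% + 5% + 15% = 79%.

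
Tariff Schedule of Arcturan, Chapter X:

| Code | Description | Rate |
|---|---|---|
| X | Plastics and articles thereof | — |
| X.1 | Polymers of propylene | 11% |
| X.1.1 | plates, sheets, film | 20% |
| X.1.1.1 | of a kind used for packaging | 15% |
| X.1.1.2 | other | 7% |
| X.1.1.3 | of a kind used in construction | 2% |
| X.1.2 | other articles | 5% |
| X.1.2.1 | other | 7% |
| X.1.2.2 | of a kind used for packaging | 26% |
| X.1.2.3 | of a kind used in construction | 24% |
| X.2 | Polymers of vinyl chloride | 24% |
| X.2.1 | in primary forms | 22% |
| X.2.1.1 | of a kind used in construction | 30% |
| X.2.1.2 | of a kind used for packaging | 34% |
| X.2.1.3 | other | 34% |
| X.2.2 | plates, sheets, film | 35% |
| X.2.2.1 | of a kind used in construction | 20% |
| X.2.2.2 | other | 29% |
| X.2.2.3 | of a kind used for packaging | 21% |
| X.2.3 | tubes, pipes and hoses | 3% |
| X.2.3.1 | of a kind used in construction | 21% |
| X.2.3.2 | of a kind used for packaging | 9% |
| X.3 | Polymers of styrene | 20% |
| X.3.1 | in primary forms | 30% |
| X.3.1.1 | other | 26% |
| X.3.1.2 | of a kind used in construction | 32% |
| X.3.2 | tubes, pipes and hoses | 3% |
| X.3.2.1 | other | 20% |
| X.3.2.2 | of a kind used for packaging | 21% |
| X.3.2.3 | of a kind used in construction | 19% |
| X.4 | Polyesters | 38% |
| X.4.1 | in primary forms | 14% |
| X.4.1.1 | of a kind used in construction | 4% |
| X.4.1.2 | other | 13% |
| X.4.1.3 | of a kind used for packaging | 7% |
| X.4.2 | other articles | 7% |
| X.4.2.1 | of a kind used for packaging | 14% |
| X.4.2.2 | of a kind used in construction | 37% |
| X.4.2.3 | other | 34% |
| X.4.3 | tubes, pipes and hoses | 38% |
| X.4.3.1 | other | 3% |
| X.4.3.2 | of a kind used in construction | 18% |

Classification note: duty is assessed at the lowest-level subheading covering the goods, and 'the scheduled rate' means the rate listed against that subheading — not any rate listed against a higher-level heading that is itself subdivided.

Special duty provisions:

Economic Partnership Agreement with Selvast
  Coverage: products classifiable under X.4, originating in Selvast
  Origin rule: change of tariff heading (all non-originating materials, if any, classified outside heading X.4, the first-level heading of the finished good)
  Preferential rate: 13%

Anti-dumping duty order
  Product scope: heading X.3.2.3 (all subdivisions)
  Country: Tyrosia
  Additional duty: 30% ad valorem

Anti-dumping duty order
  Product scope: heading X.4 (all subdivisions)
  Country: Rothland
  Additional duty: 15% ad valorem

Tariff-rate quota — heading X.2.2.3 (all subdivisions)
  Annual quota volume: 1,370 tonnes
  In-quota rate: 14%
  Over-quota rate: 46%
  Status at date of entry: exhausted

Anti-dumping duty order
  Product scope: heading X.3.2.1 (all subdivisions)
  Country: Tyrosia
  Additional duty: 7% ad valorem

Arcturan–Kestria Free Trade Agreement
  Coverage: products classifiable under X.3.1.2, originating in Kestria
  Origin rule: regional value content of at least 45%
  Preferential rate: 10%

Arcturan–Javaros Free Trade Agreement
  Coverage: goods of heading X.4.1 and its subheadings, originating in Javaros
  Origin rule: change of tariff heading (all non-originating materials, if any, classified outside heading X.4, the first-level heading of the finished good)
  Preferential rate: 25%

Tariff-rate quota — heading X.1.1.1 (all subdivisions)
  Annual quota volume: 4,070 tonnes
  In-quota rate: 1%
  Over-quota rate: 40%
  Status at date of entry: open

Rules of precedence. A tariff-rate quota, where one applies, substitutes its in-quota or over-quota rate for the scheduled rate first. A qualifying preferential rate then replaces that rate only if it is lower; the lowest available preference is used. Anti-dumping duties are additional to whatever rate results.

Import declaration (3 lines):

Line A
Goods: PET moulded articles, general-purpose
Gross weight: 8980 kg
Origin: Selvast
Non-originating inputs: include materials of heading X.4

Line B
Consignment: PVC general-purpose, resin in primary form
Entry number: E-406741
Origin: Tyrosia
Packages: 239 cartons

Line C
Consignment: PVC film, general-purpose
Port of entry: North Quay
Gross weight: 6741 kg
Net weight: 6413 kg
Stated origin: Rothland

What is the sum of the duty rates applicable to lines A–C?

Line A: PET → X.4; moulded articles → X.4.2; general-purpose → X.4.2.3. Scheduled 34%. Selvast agreement on X.4: CTH not met. → 34%.
Line B: PVC → X.2; resin in primary form → X.2.1; general-purpose → X.2.1.3. Scheduled 34%. No special measure applies. → 34%.
Line C: PVC → X.2; film → X.2.2; general-purpose → X.2.2.2. Scheduled 29%. No special measure applies. → 29%.
Sum: 34% + 34% + 29% = 97%.

97%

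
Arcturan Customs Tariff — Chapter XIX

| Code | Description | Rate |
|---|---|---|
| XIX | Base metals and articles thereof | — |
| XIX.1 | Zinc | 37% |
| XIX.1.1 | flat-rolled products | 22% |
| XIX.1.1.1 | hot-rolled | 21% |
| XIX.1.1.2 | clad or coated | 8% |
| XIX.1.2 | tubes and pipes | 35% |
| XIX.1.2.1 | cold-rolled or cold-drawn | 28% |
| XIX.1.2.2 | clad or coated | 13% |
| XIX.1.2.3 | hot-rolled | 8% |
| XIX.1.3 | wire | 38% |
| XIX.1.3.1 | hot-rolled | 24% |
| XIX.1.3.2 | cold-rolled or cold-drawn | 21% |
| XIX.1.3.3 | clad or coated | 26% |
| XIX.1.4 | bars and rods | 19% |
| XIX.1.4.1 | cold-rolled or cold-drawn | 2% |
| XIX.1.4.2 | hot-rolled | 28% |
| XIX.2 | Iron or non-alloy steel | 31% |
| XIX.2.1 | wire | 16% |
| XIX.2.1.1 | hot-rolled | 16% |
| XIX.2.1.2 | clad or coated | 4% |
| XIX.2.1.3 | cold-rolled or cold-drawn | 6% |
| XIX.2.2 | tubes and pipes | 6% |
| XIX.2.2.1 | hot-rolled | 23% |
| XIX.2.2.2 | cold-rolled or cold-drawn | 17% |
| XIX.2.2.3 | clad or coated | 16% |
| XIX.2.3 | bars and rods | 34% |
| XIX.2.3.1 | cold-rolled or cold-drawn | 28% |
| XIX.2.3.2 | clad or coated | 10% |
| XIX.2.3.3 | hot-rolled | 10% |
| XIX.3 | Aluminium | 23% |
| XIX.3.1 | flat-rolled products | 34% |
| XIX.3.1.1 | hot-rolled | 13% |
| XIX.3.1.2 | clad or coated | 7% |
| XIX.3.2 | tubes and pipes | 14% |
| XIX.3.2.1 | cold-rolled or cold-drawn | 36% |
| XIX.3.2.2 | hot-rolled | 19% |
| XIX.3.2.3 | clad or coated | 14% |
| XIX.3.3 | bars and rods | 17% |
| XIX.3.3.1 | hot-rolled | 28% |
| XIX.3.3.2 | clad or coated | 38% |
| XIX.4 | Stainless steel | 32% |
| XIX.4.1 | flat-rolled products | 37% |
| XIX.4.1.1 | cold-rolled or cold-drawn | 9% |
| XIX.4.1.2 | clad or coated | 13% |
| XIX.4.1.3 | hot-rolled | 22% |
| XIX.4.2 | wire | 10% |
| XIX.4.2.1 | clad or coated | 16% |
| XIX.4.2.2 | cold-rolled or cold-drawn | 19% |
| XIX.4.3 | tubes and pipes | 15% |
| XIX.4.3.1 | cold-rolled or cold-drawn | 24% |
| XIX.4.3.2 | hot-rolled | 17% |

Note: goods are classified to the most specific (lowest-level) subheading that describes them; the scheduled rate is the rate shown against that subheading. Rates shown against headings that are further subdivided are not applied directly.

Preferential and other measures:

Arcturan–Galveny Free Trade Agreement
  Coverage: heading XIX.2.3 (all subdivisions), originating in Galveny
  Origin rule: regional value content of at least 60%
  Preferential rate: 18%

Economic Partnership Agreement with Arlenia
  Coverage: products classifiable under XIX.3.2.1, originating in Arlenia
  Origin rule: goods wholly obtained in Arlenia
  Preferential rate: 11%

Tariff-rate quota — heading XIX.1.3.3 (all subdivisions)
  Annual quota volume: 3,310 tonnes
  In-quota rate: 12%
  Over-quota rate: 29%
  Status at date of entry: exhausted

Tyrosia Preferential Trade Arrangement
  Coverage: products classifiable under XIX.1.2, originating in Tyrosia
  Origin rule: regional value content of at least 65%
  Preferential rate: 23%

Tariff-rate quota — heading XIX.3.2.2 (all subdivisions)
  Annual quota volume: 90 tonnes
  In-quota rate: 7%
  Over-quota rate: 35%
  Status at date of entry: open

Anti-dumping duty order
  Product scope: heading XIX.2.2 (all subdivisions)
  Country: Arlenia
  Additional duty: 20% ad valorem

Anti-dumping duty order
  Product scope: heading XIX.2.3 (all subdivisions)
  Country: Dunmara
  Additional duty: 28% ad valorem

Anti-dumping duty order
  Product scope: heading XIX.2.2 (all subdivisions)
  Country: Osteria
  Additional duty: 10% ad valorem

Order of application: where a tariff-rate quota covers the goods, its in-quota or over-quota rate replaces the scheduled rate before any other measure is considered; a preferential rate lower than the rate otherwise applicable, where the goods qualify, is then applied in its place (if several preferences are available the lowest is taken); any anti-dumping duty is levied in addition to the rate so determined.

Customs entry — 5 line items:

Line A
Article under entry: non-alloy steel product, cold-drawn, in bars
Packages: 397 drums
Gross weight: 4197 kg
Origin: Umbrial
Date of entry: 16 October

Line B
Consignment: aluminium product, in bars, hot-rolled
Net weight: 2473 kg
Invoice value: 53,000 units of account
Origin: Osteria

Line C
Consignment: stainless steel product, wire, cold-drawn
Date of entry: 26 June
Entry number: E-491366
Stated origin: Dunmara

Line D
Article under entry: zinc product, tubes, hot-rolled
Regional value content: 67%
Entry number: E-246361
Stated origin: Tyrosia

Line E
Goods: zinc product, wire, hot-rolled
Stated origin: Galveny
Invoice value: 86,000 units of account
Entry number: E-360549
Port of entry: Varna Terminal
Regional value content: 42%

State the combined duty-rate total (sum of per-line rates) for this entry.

Line A: non-alloy steel → XIX.2; in bars → XIX.2.3; cold-drawn → XIX.2.3.1. Scheduled 28%. No special measure applies. → 28%.
Line B: aluminium → XIX.3; in bars → XIX.3.3; hot-rolled → XIX.3.3.1. Scheduled 28%. No special measure applies. → 28%.
Line C: stainless steel → XIX.4; wire → XIX.4.2; cold-drawn → XIX.4.2.2. Scheduled 19%. No special measure applies. → 19%.
Line D: zinc → XIX.1; tubes → XIX.1.2; hot-rolled → XIX.1.2.3. Scheduled 8%. Tyrosia agreement on XIX.1.2: RVC ≥ 65% → 23% available; preference 23% not lower than 8% → no reduction. → 8%.
Line E: zinc → XIX.1; wire → XIX.1.3; hot-rolled → XIX.1.3.1. Scheduled 24%. Galveny agreement on XIX.2.3: XIX.1.3.1 not covered. → 24%.
Sum: 28% + 28% + 19% + 8% + 24% = 107%.

107%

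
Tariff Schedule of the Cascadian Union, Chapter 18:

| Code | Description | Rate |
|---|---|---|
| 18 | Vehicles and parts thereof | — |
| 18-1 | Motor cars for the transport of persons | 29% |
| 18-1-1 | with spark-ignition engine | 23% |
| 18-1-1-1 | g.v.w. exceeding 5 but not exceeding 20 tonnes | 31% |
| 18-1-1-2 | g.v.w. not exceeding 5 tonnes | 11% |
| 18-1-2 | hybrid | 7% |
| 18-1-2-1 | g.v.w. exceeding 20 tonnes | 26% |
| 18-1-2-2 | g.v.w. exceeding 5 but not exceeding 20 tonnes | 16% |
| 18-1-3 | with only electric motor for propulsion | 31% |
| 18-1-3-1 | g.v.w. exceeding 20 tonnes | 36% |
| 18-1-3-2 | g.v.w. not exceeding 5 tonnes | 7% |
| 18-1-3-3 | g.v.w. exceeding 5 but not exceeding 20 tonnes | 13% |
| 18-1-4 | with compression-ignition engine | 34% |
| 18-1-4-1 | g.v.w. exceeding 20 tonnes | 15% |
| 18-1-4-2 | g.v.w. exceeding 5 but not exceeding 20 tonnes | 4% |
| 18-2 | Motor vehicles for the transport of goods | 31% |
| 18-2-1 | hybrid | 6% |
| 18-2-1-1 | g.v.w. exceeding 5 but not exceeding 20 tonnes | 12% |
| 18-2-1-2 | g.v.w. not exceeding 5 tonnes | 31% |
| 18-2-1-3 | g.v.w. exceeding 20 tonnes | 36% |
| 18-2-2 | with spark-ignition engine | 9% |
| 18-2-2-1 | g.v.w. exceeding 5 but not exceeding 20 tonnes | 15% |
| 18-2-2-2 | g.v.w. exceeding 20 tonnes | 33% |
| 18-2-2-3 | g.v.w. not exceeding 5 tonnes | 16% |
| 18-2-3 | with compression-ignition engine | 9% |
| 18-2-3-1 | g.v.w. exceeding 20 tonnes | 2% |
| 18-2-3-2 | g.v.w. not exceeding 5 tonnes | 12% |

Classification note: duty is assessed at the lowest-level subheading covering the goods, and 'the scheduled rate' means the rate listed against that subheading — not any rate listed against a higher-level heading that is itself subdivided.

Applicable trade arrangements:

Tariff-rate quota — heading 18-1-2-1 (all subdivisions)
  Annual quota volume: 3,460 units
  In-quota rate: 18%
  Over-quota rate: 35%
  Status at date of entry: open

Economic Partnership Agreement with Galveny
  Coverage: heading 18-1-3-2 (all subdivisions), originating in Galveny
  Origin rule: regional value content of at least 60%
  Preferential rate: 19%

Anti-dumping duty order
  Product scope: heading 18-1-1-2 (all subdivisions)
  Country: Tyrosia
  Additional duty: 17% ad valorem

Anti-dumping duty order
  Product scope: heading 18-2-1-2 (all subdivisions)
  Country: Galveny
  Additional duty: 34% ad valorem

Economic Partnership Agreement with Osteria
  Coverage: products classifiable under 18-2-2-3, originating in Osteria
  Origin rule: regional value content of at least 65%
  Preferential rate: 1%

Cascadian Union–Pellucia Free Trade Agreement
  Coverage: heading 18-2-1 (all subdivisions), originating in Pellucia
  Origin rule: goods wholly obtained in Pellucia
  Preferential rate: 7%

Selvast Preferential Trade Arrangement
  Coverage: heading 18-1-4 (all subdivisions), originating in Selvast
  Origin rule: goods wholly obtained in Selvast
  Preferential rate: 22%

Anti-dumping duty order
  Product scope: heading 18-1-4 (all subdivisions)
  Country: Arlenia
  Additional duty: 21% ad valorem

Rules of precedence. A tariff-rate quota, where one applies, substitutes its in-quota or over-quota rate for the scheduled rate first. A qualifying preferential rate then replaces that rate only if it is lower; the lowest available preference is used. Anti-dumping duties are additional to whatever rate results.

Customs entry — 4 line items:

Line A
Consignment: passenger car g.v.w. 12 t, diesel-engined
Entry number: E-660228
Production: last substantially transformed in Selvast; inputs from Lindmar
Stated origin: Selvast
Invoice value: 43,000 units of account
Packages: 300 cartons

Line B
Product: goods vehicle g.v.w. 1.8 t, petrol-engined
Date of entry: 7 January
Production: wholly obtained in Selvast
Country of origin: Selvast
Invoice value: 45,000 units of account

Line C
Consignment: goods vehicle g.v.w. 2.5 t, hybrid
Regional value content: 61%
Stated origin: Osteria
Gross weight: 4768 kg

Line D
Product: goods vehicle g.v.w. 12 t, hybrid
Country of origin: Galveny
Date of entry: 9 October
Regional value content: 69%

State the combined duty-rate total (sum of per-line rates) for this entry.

63%

Line A: passenger car → 18-1; diesel-engined → 18-1-4; g.v.w. 12 t → 18-1-4-2. Scheduled 4%. Selvast agreement on 18-1-4: not wholly obtained. → 4%.
Line B: goods vehicle → 18-2; petrol-engined → 18-2-2; g.v.w. 1.8 t → 18-2-2-3. Scheduled 16%. Selvast agreement on 18-1-4: 18-2-2-3 not covered. → 16%.
Line C: goods vehicle → 18-2; hybrid → 18-2-1; g.v.w. 2.5 t → 18-2-1-2. Scheduled 31%. Osteria agreement on 18-2-2-3: 18-2-1-2 not covered. → 31%.
Line D: goods vehicle → 18-2; hybrid → 18-2-1; g.v.w. 12 t → 18-2-1-1. Scheduled 12%. Galveny agreement on 18-1-3-2: 18-2-1-1 not covered. → 12%.
Sum: 4% + 16% + 31% + 12% = 63%.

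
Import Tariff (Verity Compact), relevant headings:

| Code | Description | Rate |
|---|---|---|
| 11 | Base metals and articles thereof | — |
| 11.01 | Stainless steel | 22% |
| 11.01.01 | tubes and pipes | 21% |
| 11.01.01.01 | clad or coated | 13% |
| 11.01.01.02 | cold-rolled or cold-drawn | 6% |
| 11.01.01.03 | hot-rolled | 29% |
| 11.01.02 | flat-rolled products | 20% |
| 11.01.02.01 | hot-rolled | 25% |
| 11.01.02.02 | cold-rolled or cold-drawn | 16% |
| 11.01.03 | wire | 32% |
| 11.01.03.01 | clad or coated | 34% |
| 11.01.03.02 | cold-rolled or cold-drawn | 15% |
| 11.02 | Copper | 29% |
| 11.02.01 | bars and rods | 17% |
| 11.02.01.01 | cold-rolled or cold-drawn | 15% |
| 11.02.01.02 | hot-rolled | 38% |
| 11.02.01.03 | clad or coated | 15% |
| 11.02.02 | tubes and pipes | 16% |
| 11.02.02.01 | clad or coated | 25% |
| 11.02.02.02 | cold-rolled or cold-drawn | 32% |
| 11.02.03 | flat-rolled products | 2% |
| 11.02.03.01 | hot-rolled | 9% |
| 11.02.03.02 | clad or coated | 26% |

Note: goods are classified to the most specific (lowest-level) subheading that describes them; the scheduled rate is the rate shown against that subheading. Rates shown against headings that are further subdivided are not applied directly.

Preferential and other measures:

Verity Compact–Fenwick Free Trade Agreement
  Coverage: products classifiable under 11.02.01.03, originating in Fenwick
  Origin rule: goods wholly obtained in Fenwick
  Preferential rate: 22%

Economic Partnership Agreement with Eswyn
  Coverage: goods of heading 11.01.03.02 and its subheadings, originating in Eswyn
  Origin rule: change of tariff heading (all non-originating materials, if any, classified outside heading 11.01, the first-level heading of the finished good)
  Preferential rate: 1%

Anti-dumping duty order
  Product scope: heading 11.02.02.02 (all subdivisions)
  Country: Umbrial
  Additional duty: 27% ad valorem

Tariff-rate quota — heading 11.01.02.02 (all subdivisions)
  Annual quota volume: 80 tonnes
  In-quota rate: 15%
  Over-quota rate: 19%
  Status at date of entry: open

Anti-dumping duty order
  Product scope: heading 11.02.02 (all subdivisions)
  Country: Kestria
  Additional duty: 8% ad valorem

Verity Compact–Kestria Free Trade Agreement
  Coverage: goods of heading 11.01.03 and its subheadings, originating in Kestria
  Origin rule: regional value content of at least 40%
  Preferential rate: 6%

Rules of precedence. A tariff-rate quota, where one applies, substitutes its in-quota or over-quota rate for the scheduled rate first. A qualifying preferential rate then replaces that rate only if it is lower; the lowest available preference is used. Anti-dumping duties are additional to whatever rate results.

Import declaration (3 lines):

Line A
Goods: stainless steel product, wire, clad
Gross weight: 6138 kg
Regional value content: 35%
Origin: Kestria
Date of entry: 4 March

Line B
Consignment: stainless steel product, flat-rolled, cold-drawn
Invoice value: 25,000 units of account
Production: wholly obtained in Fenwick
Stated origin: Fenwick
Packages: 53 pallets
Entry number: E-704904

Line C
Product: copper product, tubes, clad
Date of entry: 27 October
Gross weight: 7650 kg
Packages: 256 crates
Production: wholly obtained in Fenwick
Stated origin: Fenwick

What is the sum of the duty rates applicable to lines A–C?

74%

Line A: stainless steel → 11.01; wire → 11.01.03; clad → 11.01.03.01. Scheduled 34%. Kestria agreement on 11.01.03: RVC < 40%. → 34%.
Line B: stainless steel → 11.01; flat-rolled → 11.01.02; cold-drawn → 11.01.02.02. Scheduled 16%. quota on 11.01.02.02 open → in-quota 15%; Fenwick agreement on 11.02.01.03: 11.01.02.02 not covered. → 15%.
Line C: copper → 11.02; tubes → 11.02.02; clad → 11.02.02.01. Scheduled 25%. Fenwick agreement on 11.02.01.03: 11.02.02.01 not covered. → 25%.
Sum: 34% + 15% + 25% = 74%.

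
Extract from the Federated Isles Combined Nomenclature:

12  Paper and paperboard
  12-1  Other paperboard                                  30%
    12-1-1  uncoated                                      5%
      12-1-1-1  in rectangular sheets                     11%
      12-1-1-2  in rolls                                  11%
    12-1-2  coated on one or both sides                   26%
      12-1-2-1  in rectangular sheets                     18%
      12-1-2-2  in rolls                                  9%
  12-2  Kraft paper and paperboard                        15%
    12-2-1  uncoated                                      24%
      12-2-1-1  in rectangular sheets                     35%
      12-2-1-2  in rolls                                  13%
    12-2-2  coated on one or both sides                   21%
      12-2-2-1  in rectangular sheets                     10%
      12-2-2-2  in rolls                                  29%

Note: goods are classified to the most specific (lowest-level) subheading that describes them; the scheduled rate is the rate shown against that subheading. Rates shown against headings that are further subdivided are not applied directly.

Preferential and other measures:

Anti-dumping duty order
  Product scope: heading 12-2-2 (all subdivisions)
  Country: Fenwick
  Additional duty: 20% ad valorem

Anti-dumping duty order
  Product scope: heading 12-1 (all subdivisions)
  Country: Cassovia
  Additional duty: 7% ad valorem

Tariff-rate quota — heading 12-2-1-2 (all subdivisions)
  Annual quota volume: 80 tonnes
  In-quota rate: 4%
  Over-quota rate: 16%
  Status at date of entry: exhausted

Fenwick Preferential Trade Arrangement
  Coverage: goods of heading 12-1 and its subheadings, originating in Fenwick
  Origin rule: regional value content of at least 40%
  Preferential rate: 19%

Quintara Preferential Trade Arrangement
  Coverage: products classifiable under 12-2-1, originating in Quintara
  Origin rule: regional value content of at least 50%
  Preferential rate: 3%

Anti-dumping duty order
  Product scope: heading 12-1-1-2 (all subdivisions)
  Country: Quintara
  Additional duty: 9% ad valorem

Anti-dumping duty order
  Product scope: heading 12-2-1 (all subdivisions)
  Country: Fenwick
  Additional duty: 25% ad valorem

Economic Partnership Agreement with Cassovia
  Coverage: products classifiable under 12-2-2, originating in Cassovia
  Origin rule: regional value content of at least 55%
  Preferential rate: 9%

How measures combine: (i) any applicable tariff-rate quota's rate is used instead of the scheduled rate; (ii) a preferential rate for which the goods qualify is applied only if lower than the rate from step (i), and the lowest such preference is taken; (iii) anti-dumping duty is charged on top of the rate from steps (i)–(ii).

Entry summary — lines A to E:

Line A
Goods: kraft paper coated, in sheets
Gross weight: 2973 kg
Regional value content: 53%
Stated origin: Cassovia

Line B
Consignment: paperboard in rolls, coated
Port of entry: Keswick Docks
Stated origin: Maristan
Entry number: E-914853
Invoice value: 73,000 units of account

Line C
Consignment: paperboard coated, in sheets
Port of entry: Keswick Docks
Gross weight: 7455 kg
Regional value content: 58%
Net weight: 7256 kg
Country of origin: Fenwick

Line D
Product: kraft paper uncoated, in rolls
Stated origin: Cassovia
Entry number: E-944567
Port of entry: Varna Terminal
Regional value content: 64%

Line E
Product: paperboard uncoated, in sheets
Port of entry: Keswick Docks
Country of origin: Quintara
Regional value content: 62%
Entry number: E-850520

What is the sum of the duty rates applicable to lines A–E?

Line A: kraft paper → 12-2; coated → 12-2-2; in sheets → 12-2-2-1. Scheduled 10%. Cassovia agreement on 12-2-2: RVC < 55%. → 10%.
Line B: paperboard → 12-1; coated → 12-1-2; in rolls → 12-1-2-2. Scheduled 9%. No special measure applies. → 9%.
Line C: paperboard → 12-1; coated → 12-1-2; in sheets → 12-1-2-1. Scheduled 18%. Fenwick agreement on 12-1: RVC ≥ 40% → 19% available; preference 19% not lower than 18% → no reduction. → 18%.
Line D: kraft paper → 12-2; uncoated → 12-2-1; in rolls → 12-2-1-2. Scheduled 13%. quota on 12-2-1-2 exhausted → over-quota 16%; Cassovia agreement on 12-2-2: 12-2-1-2 not covered. → 16%.
Line E: paperboard → 12-1; uncoated → 12-1-1; in sheets → 12-1-1-1. Scheduled 11%. Quintara agreement on 12-2-1: 12-1-1-1 not covered. → 11%.
Sum: 10% + 9% + 18% + 16% + 11% = 64%.

64%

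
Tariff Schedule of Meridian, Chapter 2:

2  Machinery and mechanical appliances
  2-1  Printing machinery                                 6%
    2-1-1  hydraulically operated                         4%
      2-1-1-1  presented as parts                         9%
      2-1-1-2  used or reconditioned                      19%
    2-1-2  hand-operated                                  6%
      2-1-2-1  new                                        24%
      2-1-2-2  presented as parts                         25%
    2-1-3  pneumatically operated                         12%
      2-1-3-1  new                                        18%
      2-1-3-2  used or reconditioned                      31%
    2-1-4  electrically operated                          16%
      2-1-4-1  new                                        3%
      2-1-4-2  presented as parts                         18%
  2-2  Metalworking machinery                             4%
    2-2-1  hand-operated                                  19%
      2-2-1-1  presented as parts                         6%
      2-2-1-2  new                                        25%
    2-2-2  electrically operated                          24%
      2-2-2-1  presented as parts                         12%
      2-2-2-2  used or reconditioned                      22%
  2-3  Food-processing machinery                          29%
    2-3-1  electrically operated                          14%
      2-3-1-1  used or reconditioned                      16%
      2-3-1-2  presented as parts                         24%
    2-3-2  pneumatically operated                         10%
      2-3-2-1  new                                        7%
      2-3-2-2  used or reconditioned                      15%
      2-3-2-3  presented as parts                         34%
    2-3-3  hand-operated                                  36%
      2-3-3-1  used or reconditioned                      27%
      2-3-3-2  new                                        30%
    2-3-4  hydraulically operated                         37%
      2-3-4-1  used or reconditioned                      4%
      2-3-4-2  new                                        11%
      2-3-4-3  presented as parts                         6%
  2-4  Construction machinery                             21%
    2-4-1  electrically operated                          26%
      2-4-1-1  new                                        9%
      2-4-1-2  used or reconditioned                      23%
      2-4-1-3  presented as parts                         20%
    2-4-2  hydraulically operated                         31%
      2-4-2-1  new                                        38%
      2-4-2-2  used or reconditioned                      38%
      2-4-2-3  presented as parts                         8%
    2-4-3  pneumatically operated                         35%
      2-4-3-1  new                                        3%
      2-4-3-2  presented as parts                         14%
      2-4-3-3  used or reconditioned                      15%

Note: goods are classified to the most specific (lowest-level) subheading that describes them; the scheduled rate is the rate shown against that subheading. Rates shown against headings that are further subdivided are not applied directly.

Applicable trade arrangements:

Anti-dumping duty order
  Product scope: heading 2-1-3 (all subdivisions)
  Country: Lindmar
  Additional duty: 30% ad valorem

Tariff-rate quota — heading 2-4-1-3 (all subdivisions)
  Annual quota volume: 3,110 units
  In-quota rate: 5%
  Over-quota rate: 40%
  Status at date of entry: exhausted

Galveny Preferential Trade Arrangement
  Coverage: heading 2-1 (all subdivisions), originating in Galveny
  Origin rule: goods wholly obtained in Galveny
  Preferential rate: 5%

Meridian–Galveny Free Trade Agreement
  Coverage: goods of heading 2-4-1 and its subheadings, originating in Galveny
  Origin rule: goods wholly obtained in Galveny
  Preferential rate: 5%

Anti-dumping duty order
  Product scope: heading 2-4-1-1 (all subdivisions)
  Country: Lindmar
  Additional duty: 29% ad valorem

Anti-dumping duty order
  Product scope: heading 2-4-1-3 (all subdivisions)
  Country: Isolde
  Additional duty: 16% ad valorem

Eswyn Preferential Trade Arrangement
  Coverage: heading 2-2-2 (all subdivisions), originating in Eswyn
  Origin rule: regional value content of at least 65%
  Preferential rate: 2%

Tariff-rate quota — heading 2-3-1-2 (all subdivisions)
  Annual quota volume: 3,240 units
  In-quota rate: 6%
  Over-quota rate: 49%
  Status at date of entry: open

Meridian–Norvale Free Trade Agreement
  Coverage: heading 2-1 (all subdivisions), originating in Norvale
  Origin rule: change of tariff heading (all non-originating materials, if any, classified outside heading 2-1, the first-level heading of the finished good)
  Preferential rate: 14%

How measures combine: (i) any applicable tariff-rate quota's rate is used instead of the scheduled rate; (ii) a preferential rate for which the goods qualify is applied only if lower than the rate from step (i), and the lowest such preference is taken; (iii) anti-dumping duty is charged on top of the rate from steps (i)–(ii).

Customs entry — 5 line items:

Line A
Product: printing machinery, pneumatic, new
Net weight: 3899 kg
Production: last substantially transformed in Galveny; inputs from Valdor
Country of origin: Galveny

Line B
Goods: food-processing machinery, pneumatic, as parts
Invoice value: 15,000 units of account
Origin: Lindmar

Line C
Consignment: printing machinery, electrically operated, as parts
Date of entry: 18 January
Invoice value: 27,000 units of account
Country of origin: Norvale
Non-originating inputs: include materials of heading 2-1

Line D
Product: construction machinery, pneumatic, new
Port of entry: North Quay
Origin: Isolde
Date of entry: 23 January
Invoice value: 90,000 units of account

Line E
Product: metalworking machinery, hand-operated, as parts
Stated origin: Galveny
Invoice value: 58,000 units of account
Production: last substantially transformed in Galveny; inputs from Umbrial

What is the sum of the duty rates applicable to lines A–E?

79%

Line A: printing → 2-1; pneumatic → 2-1-3; new → 2-1-3-1. Scheduled 18%. Galveny agreement on 2-1: not wholly obtained; Galveny agreement on 2-4-1: 2-1-3-1 not covered. → 18%.
Line B: food-processing → 2-3; pneumatic → 2-3-2; as parts → 2-3-2-3. Scheduled 34%. No special measure applies. → 34%.
Line C: printing → 2-1; electrically operated → 2-1-4; as parts → 2-1-4-2. Scheduled 18%. Norvale agreement on 2-1: CTH not met. → 18%.
Line D: construction → 2-4; pneumatic → 2-4-3; new → 2-4-3-1. Scheduled 3%. No special measure applies. → 3%.
Line E: metalworking → 2-2; hand-operated → 2-2-1; as parts → 2-2-1-1. Scheduled 6%. Galveny agreement on 2-1: 2-2-1-1 not covered; Galveny agreement on 2-4-1: 2-2-1-1 not covered. → 6%.
Sum: 18% + 34% + 18% + 3% + 6% = 79%.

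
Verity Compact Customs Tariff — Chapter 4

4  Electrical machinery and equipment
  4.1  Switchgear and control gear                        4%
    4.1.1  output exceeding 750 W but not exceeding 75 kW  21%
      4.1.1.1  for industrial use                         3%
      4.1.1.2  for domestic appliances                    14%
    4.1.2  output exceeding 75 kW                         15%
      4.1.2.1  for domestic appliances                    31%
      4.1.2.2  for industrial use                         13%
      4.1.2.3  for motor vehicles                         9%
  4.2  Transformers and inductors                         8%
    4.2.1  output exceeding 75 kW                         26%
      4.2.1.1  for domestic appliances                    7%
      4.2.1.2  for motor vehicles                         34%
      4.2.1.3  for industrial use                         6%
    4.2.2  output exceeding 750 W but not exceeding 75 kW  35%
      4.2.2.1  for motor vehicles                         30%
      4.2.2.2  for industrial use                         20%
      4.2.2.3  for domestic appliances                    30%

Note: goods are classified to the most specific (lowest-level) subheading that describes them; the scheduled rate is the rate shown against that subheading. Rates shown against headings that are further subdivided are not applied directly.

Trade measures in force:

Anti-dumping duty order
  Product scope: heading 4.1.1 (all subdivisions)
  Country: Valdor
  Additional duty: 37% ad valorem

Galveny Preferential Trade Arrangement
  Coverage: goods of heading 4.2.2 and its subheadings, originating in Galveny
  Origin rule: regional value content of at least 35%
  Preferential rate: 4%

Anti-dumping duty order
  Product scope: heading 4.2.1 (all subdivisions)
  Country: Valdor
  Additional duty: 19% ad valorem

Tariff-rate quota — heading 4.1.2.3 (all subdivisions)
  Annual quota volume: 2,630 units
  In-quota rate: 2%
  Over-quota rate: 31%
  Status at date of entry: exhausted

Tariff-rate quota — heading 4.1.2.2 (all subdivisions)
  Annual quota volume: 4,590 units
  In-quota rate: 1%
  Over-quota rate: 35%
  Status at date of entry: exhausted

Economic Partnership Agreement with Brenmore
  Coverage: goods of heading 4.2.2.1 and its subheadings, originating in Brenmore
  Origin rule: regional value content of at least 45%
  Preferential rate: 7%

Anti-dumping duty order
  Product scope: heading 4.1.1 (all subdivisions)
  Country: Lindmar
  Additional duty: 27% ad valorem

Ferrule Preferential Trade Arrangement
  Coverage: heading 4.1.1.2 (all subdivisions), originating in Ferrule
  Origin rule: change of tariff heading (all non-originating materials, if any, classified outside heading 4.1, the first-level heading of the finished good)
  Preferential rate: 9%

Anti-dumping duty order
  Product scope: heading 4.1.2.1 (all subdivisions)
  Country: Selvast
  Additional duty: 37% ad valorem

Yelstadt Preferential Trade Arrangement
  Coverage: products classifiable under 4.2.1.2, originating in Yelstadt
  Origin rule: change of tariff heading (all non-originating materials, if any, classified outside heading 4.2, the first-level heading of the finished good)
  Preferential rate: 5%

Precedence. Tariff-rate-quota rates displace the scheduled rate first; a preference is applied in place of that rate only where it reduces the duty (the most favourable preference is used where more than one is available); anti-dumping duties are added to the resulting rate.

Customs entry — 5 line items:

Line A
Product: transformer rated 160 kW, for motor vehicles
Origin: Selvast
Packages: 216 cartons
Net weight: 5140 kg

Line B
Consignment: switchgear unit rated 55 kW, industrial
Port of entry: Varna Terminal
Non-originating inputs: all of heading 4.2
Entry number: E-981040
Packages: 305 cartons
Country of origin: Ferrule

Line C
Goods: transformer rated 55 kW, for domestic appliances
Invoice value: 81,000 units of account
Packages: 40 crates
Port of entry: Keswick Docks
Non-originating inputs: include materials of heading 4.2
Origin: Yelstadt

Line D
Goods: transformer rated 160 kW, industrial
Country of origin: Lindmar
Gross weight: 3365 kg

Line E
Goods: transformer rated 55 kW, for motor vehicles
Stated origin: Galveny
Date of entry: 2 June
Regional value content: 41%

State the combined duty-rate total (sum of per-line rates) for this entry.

Line A: transformer → 4.2; rated 160 kW → 4.2.1; for motor vehicles → 4.2.1.2. Scheduled 34%. No special measure applies. → 34%.
Line B: switchgear unit → 4.1; rated 55 kW → 4.1.1; industrial → 4.1.1.1. Scheduled 3%. Ferrule agreement on 4.1.1.2: 4.1.1.1 not covered. → 3%.
Line C: transformer → 4.2; rated 55 kW → 4.2.2; for domestic appliances → 4.2.2.3. Scheduled 30%. Yelstadt agreement on 4.2.1.2: 4.2.2.3 not covered. → 30%.
Line D: transformer → 4.2; rated 160 kW → 4.2.1; industrial → 4.2.1.3. Scheduled 6%. No special measure applies. → 6%.
Line E: transformer → 4.2; rated 55 kW → 4.2.2; for motor vehicles → 4.2.2.1. Scheduled 30%. Galveny agreement on 4.2.2: RVC ≥ 35% → 4% available; preferential 4%. → 4%.
Sum: 34% + 3% + 30% + 6% + 4% = 77%.

77%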